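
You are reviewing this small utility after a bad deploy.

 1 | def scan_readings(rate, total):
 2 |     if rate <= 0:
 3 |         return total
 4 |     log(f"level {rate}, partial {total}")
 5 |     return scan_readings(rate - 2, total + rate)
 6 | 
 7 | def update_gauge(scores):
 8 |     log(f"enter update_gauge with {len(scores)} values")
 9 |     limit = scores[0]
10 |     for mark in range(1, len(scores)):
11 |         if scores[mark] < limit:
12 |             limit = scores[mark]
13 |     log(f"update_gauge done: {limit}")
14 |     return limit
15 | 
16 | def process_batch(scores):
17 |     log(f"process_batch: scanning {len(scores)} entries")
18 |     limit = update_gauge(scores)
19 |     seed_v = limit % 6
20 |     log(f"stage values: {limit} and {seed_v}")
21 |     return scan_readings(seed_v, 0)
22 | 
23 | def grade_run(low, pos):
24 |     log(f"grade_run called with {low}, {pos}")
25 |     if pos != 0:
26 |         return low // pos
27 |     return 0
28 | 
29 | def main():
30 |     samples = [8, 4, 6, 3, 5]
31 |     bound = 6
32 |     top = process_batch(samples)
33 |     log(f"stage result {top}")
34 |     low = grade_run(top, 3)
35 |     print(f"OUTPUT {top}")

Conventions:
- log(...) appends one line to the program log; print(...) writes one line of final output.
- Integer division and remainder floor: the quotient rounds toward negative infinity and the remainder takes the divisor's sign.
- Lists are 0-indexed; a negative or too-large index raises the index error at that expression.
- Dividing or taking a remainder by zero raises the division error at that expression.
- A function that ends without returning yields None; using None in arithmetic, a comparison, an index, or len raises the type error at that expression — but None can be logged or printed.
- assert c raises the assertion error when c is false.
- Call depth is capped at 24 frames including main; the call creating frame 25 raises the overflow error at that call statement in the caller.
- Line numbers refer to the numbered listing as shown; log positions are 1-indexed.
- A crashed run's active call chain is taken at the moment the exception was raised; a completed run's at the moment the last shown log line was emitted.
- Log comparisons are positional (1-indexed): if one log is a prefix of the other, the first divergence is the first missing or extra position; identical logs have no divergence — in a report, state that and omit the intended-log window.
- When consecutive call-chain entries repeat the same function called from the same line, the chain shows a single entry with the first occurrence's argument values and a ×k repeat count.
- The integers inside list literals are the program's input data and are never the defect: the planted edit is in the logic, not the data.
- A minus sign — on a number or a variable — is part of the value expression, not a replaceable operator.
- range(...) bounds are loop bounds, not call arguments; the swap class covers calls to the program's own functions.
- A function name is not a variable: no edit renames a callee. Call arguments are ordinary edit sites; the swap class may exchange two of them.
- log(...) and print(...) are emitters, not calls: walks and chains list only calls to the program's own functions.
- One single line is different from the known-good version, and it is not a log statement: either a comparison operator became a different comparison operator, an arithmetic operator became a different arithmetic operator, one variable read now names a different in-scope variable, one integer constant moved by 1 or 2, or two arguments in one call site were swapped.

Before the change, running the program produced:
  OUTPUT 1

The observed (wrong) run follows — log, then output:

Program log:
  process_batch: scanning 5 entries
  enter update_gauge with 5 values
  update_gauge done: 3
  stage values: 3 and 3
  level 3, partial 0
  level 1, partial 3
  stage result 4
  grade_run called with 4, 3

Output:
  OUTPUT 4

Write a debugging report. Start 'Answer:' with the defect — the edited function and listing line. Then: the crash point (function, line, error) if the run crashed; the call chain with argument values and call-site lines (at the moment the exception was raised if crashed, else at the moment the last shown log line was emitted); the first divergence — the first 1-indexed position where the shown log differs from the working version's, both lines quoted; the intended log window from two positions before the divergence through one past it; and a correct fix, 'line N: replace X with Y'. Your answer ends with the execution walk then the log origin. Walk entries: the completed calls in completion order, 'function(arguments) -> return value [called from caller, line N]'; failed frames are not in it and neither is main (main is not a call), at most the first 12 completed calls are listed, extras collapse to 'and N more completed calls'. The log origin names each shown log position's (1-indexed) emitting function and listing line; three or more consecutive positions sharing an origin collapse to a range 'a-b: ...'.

Answer: the defect is in main at line 35.
Key observation: No log line changed; the fault shows up purely in the output.
Call chain: main -> grade_run(4, 3) (called at line 34).
First divergence: there is none — every log position agrees.
Execution walk:
  update_gauge([8, 4, 6, 3, 5]) -> 3  [called from process_batch, line 18]
  scan_readings(-1, 4) -> 4  [called from scan_readings, line 5]
  scan_readings(1, 3) -> 4  [called from scan_readings, line 5]
  scan_readings(3, 0) -> 4  [called from process_batch, line 21]
  process_batch([8, 4, 6, 3, 5]) -> 4  [called from main, line 32]
  grade_run(4, 3) -> 1  [called from main, line 34]
Log origins:
  1: from process_batch, line 17
  2: from update_gauge, line 8
  3: from update_gauge, line 13
  4: from process_batch, line 20
  5: from scan_readings, line 4
  6: from scan_readings, line 4
  7: from main, line 33
  8: from grade_run, line 24
A correct fix: line 35: replace `top` with `low`.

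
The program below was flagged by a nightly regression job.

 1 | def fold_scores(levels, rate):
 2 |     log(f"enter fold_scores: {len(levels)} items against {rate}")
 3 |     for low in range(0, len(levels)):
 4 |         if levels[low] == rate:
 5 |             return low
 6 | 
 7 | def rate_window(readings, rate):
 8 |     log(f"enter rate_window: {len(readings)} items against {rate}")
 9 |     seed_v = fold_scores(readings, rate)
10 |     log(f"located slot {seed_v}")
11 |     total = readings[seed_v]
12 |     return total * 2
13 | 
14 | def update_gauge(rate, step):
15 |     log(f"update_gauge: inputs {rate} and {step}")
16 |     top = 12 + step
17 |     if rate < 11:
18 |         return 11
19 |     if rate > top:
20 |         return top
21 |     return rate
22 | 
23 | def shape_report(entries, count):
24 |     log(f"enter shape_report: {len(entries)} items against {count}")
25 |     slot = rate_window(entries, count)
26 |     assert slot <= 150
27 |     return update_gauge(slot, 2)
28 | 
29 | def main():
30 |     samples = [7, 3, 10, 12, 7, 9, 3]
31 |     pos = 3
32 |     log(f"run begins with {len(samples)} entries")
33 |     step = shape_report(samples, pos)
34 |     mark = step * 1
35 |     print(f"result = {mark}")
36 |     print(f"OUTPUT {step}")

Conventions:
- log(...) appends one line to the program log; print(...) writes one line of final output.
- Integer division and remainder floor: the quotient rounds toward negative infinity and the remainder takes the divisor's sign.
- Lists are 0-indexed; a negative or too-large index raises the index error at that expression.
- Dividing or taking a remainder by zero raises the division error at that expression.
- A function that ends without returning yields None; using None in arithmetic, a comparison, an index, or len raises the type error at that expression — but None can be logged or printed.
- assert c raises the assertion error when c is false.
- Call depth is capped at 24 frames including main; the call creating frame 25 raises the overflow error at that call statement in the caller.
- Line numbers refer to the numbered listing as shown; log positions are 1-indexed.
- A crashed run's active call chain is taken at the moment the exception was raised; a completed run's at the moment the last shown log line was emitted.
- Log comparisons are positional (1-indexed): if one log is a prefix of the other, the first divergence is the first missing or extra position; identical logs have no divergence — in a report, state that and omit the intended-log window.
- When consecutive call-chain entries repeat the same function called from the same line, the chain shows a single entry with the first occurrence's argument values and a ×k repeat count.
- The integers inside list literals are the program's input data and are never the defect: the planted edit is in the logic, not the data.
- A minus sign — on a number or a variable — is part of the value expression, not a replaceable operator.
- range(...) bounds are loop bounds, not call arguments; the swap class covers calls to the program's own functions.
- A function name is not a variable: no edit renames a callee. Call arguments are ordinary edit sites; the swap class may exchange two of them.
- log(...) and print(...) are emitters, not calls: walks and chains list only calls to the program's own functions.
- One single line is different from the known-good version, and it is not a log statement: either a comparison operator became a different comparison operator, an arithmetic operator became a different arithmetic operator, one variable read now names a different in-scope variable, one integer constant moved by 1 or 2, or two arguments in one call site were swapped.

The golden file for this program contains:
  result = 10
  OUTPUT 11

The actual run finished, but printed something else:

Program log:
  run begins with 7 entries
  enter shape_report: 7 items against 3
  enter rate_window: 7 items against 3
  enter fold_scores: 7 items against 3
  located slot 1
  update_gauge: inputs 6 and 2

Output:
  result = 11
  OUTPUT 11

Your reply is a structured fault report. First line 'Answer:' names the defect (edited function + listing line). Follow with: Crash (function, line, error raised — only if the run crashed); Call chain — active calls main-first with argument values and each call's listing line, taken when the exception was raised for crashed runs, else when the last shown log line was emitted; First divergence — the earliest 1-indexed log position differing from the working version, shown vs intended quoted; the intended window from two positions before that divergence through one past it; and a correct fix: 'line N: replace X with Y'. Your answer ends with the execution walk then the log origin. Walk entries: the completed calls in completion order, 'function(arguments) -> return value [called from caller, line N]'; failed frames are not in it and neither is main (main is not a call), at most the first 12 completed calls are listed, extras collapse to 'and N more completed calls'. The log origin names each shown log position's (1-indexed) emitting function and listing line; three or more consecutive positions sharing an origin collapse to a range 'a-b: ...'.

Answer: the defect is in main at line 34.
Core observation: The logs agree in full; only the final output differs.
Call chain: main -> shape_report([7, 3, 10, 12, 7, 9, 3], 3) (called at line 33) -> update_gauge(6, 2) (called at line 27).
First divergence: there is none — every log position agrees.
Execution walk:
  fold_scores([7, 3, 10, 12, 7, 9, 3], 3) -> 1  [called from rate_window, line 9]
  rate_window([7, 3, 10, 12, 7, 9, 3], 3) -> 6  [called from shape_report, line 25]
  update_gauge(6, 2) -> 11  [called from shape_report, line 27]
  shape_report([7, 3, 10, 12, 7, 9, 3], 3) -> 11  [called from main, line 33]
Log origin:
  1: emitted by main (line 32)
  2: emitted by shape_report (line 24)
  3: emitted by rate_window (line 8)
  4: emitted by fold_scores (line 2)
  5: emitted by rate_window (line 10)
  6: emitted by update_gauge (line 15)
A correct fix: line 34: replace `*` with `-`.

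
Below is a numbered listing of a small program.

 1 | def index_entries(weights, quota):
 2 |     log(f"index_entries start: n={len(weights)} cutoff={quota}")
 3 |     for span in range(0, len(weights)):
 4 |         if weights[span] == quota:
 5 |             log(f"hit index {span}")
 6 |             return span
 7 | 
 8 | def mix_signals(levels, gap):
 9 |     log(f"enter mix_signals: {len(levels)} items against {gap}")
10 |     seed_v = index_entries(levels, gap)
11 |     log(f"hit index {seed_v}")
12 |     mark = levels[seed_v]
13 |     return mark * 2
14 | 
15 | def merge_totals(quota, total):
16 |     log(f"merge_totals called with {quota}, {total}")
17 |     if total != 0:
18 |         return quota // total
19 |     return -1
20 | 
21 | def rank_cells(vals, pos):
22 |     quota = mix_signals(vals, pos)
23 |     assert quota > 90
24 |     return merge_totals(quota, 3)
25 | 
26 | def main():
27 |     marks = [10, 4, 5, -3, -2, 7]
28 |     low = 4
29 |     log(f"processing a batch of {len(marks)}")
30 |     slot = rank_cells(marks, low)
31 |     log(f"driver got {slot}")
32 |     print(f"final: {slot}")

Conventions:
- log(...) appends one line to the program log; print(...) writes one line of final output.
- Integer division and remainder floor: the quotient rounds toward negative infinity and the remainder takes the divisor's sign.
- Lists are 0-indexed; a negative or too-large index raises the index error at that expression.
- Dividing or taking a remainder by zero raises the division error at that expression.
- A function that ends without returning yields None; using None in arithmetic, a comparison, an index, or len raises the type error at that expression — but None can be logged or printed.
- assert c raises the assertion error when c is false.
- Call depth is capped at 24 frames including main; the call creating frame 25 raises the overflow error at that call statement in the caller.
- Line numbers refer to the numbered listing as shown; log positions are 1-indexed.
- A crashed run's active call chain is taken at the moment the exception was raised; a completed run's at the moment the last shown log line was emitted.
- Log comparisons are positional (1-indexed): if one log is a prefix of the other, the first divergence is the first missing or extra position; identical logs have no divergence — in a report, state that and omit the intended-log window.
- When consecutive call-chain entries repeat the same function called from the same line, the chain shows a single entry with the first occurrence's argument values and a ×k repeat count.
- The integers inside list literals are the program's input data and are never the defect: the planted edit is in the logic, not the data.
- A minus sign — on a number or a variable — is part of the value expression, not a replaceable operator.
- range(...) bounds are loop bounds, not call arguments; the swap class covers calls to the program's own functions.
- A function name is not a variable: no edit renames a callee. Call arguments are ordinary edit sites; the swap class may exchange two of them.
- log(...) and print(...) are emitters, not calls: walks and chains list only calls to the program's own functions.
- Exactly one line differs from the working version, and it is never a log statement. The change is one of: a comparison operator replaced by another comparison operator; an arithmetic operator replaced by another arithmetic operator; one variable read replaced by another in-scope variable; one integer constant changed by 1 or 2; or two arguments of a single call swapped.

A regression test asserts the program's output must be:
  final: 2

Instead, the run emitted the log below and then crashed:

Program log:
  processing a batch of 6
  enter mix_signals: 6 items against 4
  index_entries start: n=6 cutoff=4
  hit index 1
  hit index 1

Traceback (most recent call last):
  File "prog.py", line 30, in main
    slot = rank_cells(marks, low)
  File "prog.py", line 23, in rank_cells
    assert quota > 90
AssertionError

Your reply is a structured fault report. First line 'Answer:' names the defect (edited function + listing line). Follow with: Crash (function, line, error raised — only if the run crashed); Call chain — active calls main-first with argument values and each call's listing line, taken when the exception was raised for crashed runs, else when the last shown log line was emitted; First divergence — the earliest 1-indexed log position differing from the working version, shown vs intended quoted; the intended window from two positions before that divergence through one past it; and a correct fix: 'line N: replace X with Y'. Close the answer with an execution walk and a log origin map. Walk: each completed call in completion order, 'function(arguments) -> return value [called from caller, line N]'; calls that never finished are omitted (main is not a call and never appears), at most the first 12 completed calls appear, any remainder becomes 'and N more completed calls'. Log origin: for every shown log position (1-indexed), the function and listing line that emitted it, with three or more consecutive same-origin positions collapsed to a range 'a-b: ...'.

Answer: the defect is in rank_cells at line 23.
Core observation: The log ends early — 5 lines, where the working version next logs 'merge_totals called with 8, 3'.
Crash: rank_cells, line 23, AssertionError.
Call chain: main -> rank_cells([10, 4, 5, -3, -2, 7], 4) (called at line 30).
First divergence: position 6; the shown log stops at 5 lines while the working version next logs 'merge_totals called with 8, 3'.
Intended log window:
  4: hit index 1
  5: hit index 1
  6: merge_totals called with 8, 3
  7: driver got 2
Execution walk:
  index_entries([10, 4, 5, -3, -2, 7], 4) -> 1  [called from mix_signals, line 10]
  mix_signals([10, 4, 5, -3, -2, 7], 4) -> 8  [called from rank_cells, line 22]
Log origin:
  1: logged in main at line 29
  2: logged in mix_signals at line 9
  3: logged in index_entries at line 2
  4: logged in index_entries at line 5
  5: logged in mix_signals at line 11
A correct fix: line 23: replace `>` with `<=`.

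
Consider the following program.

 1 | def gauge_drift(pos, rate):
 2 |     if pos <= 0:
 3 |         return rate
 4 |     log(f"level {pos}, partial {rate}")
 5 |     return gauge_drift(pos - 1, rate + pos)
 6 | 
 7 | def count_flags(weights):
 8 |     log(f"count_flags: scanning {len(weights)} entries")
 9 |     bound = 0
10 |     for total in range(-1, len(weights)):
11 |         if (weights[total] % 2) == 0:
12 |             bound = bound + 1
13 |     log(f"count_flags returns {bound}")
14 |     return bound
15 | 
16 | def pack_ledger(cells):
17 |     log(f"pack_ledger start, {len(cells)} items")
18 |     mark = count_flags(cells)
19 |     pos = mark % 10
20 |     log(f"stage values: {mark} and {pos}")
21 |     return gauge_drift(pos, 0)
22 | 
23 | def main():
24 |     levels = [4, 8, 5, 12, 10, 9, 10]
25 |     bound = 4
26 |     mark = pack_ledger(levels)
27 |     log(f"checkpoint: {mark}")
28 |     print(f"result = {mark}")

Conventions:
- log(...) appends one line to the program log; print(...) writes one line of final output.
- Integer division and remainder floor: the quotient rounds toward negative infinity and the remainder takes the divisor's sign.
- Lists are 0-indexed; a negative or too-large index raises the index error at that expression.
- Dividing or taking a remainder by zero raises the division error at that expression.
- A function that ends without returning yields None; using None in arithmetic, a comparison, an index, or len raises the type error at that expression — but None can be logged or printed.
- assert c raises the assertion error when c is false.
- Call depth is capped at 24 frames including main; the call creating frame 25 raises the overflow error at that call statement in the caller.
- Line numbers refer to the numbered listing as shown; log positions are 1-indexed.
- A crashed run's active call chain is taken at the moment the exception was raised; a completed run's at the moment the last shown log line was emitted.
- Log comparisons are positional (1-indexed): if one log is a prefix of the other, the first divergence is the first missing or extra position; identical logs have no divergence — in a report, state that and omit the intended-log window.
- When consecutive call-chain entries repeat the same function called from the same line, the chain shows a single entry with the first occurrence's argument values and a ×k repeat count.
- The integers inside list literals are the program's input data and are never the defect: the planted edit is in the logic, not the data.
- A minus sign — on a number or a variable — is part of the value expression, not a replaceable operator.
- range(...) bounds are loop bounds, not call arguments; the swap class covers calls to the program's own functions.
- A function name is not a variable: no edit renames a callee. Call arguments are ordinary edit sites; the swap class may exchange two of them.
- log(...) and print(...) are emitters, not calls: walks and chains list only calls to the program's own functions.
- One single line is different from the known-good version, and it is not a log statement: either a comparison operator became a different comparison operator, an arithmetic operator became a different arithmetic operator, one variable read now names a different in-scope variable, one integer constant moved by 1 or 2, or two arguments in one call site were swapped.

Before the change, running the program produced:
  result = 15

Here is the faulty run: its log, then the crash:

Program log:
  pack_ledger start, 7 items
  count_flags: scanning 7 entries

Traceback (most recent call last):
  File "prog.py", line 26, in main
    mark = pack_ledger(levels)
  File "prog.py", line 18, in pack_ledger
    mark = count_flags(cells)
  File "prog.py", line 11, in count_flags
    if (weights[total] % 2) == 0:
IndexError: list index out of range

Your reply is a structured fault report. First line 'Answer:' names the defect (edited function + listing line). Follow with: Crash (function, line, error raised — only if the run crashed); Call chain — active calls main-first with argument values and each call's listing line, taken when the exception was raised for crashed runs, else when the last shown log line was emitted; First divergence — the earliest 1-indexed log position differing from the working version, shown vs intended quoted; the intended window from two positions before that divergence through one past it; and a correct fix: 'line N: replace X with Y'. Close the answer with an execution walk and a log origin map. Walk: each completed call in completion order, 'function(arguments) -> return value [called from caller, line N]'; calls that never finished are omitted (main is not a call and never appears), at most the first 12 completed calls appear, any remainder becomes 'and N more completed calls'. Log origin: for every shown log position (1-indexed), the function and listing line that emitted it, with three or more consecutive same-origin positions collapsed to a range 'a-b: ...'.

Answer: the defect is in count_flags at line 10.
The tell: The shown log is a 2-line prefix of the intended one, whose next entry is 'count_flags returns 5'.
Crash: count_flags, line 11, IndexError.
Call chain: main -> pack_ledger([4, 8, 5, 12, 10, 9, 10]) (called at line 26) -> count_flags([4, 8, 5, 12, 10, 9, 10]) (called at line 18).
First divergence: position 3 (shown log ended at 2 lines; the working version continues: 'count_flags returns 5').
Intended log window:
  1: pack_ledger start, 7 items
  2: count_flags: scanning 7 entries
  3: count_flags returns 5
  4: stage values: 5 and 5
Execution walk:
  (no call completed)
Origin of each log line:
  1: logged in pack_ledger at line 17
  2: logged in count_flags at line 8
A correct fix: line 10: replace `-1` with `0`.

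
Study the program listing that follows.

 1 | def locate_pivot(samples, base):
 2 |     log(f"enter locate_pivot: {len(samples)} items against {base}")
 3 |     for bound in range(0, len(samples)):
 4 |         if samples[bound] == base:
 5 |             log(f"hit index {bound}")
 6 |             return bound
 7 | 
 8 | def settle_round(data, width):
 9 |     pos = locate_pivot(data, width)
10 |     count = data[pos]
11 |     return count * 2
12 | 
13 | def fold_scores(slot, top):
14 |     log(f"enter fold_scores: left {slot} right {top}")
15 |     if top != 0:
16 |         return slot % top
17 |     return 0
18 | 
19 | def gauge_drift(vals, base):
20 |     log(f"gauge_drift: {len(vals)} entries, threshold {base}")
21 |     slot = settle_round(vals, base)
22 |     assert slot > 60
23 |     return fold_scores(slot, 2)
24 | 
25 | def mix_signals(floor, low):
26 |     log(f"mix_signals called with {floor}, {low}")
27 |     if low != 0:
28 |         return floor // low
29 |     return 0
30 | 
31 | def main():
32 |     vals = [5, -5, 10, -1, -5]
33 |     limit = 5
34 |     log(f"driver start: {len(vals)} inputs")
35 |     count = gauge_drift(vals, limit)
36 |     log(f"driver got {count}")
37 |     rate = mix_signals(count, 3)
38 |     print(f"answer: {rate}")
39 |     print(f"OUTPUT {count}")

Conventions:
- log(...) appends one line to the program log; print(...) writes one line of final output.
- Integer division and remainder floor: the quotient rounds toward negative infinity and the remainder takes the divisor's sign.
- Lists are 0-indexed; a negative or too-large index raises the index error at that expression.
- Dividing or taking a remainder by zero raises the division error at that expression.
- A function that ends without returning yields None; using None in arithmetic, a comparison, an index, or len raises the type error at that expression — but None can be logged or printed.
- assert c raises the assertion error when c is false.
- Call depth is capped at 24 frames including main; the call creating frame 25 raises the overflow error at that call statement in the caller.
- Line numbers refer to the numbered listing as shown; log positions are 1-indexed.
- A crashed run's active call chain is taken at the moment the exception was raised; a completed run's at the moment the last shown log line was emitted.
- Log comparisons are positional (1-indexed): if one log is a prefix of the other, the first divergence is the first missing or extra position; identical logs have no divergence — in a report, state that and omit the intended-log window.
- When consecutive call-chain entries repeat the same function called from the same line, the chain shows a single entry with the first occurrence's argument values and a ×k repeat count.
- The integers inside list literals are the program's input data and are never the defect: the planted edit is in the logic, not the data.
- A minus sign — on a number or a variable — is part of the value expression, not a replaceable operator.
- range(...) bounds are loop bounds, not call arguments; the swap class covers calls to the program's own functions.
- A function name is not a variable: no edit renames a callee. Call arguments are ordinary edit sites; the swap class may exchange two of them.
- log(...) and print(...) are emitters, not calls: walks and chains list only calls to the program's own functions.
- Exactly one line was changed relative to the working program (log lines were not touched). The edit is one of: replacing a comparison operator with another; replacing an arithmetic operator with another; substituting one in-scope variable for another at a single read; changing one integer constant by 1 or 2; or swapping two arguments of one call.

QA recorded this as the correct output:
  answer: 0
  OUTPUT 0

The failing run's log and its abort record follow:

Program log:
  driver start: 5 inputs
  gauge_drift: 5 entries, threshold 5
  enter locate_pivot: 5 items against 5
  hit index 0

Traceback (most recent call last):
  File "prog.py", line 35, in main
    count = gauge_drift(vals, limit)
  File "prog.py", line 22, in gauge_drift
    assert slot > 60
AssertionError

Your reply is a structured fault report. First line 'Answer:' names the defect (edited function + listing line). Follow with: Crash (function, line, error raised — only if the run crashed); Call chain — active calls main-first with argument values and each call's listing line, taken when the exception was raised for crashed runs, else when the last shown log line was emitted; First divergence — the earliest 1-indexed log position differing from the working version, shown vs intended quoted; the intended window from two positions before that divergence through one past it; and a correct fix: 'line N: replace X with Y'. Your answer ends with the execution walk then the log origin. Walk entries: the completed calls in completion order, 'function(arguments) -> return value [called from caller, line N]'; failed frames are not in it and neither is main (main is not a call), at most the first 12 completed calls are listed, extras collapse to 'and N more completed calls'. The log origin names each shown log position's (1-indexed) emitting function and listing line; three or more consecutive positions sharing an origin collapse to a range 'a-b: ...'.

Answer: the defect is in gauge_drift at line 22.
The tell: A complete run would log 'enter fold_scores: left 10 right 2' next, but this one stopped at 4 lines.
Crash: gauge_drift, line 22, AssertionError.
Call chain: main -> gauge_drift([5, -5, 10, -1, -5], 5) (called at line 35).
First divergence: position 5; the shown log stops at 4 lines while the working version next logs 'enter fold_scores: left 10 right 2'.
Intended log window:
  3: enter locate_pivot: 5 items against 5
  4: hit index 0
  5: enter fold_scores: left 10 right 2
  6: driver got 0
Execution walk:
  locate_pivot([5, -5, 10, -1, -5], 5) -> 0  [called from settle_round, line 9]
  settle_round([5, -5, 10, -1, -5], 5) -> 10  [called from gauge_drift, line 21]
Log origin:
  1 — main, line 34
  2 — gauge_drift, line 20
  3 — locate_pivot, line 2
  4 — locate_pivot, line 5
A correct fix: line 22: replace `>` with `<=`.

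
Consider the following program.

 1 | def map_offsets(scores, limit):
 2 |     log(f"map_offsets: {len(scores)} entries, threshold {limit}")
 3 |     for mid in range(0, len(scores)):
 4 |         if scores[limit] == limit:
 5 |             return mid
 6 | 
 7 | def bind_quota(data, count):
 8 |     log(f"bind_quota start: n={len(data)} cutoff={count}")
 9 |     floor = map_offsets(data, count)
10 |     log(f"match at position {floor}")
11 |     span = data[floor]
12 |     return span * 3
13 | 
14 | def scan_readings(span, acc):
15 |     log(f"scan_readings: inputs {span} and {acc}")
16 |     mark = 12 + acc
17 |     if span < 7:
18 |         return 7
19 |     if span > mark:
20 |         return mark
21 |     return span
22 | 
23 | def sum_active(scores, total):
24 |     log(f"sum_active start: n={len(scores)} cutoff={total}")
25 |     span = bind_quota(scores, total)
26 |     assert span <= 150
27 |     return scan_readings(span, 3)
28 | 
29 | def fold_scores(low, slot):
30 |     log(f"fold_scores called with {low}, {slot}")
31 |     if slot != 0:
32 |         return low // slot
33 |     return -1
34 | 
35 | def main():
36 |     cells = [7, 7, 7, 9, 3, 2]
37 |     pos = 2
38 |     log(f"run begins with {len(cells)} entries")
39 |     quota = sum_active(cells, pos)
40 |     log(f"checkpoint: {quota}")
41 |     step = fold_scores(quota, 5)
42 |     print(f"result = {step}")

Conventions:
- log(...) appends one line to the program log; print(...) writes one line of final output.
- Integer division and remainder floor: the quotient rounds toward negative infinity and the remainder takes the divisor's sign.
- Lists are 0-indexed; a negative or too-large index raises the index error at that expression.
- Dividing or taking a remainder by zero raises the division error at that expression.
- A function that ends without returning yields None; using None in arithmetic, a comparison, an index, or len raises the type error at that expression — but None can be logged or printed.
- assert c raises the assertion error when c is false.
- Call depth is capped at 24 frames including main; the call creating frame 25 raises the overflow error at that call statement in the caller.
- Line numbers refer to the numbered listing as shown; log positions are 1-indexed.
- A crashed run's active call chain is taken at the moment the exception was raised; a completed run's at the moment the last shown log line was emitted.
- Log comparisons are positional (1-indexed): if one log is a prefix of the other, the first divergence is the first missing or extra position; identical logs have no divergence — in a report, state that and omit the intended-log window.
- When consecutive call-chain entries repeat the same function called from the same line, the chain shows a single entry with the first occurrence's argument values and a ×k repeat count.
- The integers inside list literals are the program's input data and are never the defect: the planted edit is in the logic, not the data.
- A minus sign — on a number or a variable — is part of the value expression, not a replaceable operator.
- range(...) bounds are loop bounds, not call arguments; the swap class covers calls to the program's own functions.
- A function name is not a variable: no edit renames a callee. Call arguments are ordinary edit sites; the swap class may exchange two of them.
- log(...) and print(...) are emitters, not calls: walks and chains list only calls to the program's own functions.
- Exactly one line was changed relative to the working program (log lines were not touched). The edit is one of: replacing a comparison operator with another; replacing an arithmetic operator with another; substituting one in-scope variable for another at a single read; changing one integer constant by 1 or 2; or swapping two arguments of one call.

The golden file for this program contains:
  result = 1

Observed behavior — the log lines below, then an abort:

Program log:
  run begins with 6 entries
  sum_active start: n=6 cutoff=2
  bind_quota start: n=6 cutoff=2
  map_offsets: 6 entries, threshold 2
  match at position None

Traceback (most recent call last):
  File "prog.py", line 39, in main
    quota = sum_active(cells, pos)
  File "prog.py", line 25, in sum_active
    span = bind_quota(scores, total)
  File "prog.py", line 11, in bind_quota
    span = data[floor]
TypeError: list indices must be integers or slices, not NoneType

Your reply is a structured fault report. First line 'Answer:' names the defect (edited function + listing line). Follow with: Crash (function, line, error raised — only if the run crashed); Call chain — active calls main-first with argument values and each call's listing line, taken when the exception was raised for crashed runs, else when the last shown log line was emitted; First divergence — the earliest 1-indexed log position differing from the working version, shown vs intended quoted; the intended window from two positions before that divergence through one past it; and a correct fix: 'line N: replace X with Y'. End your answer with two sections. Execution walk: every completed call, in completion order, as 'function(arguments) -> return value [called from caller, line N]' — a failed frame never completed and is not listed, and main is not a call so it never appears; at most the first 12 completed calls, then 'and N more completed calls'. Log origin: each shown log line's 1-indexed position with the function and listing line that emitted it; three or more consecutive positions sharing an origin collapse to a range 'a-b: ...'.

Answer: the defect is in map_offsets at line 4.
Key fact: At log position 5 the runs split — shown 'match at position None', but the working version logs 'match at position 5'.
Crash: bind_quota, line 11, TypeError.
Call chain: main -> sum_active([7, 7, 7, 9, 3, 2], 2) (called at line 39) -> bind_quota([7, 7, 7, 9, 3, 2], 2) (called at line 25).
First divergence: position 5 — shown 'match at position None', intended 'match at position 5'.
Intended log window:
  3: bind_quota start: n=6 cutoff=2
  4: map_offsets: 6 entries, threshold 2
  5: match at position 5
  6: scan_readings: inputs 6 and 3
Execution walk:
  map_offsets([7, 7, 7, 9, 3, 2], 2) -> None  [called from bind_quota, line 9]
Log line origins:
  1 — main, line 38
  2 — sum_active, line 24
  3 — bind_quota, line 8
  4 — map_offsets, line 2
  5 — bind_quota, line 10
A correct fix: line 4: replace `scores[limit]` with `scores[mid]`.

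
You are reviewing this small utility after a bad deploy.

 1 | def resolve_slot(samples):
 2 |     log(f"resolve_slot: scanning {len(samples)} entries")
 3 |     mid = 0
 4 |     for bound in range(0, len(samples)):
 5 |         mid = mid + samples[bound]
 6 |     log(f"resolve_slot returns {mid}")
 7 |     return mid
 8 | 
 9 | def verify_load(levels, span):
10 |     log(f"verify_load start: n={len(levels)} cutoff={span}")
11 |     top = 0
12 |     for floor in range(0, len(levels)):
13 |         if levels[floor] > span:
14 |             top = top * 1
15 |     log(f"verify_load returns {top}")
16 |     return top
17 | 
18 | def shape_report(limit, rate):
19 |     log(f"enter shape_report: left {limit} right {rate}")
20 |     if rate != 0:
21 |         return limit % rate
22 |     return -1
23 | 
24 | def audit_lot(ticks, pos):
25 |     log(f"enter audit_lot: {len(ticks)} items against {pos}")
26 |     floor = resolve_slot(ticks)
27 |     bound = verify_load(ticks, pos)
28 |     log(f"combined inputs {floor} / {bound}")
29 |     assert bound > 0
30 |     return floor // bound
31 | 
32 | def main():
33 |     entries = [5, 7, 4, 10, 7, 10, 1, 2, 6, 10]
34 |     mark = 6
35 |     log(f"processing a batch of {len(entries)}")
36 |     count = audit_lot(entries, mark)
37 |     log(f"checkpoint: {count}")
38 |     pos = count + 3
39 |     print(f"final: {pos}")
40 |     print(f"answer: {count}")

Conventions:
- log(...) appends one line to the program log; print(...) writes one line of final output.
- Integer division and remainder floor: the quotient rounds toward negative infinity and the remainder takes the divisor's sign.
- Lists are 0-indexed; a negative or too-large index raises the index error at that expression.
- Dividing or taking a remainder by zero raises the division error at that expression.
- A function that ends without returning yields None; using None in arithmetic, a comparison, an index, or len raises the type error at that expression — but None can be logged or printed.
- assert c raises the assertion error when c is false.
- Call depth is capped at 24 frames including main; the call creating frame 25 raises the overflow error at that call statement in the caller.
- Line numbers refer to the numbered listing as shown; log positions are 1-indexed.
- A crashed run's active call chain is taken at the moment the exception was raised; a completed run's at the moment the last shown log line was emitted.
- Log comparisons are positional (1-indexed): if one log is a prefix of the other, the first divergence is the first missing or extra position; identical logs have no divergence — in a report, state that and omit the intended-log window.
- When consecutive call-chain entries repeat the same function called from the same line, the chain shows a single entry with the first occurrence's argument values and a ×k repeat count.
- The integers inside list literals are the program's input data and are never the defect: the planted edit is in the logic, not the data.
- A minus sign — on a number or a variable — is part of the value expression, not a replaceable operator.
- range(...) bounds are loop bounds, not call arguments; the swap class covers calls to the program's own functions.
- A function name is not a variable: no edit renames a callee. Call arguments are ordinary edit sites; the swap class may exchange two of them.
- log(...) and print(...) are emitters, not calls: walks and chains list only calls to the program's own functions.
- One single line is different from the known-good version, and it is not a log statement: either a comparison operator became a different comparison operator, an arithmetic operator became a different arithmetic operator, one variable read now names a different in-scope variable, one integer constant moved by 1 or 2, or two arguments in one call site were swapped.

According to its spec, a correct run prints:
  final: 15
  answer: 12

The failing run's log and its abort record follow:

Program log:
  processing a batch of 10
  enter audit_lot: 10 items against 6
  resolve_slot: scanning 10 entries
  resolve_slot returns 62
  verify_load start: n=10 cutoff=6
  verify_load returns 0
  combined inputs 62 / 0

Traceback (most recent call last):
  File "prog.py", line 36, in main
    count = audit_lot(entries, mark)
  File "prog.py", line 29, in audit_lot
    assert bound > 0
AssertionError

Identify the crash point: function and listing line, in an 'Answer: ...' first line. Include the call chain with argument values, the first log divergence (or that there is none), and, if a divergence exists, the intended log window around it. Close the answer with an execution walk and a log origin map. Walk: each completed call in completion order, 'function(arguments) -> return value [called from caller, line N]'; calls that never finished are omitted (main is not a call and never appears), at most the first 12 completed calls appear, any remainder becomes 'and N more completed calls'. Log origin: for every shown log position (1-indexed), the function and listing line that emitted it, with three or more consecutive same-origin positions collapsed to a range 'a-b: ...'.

Answer: the error was raised in audit_lot, line 29.
Key fact: Position 6 is the first bad log line: 'verify_load returns 0' should read 'verify_load returns 5'.
Call chain: main -> audit_lot([5, 7, 4, 10, 7, 10, 1, 2, 6, 10], 6) (called at line 36).
First divergence: position 6; shown 'verify_load returns 0' vs intended 'verify_load returns 5'.
Intended log window:
  4: resolve_slot returns 62
  5: verify_load start: n=10 cutoff=6
  6: verify_load returns 5
  7: combined inputs 62 / 5
Execution walk:
  resolve_slot([5, 7, 4, 10, 7, 10, 1, 2, 6, 10]) -> 62  [called from audit_lot, line 26]
  verify_load([5, 7, 4, 10, 7, 10, 1, 2, 6, 10], 6) -> 0  [called from audit_lot, line 27]
Log origin:
  1: emitted by main (line 35)
  2: emitted by audit_lot (line 25)
  3: emitted by resolve_slot (line 2)
  4: emitted by resolve_slot (line 6)
  5: emitted by verify_load (line 10)
  6: emitted by verify_load (line 15)
  7: emitted by audit_lot (line 28)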